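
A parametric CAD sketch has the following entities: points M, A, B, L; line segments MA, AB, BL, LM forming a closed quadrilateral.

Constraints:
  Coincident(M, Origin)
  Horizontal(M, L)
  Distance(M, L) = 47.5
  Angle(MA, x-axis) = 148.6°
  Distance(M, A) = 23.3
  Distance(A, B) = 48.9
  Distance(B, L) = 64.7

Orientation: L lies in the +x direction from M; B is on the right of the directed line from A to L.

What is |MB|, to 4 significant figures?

35.68

Checks: |AB| = 48.90 ✓; |BL| = 64.70 ✓.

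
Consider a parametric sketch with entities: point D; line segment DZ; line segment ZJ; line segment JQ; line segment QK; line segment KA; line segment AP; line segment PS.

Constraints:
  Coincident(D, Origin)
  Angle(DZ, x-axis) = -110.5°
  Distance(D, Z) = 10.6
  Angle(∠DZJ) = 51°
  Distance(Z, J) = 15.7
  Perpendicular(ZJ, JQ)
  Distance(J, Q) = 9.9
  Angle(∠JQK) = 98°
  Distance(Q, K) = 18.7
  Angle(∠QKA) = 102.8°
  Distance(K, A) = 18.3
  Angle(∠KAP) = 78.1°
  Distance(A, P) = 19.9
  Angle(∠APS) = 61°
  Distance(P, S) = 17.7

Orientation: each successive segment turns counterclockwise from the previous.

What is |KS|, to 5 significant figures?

7.9257

D is at the origin; DZ runs at -110.5° with length 10.6, so Z = (-3.7122, -9.9287). ∠DZJ = 51.0° gives ZJ at 18.500° from the x-axis; with |ZJ| = 15.7, J = (11.176, -4.9470). The perpendicularity gives JQ at right angles to ZJ, so JQ runs at 108.50°; with |JQ| = 9.9, Q = (8.0352, 4.4414). ∠JQK = 98.0° gives QK at -169.50° from the x-axis; with |QK| = 18.7, K = (-10.352, 1.0336). ∠QKA = 102.8° gives KA at -92.300° from the x-axis; with |KA| = 18.3, A = (-11.086, -17.252). ∠KAP = 78.1° gives AP at 9.6000° from the x-axis; with |AP| = 19.9, P = (8.5352, -13.933). ∠APS = 61.0° gives PS at 128.60° from the x-axis; with |PS| = 17.7, S = (-2.5075, -0.10009). Then |KS| = |S − K| = 7.9257.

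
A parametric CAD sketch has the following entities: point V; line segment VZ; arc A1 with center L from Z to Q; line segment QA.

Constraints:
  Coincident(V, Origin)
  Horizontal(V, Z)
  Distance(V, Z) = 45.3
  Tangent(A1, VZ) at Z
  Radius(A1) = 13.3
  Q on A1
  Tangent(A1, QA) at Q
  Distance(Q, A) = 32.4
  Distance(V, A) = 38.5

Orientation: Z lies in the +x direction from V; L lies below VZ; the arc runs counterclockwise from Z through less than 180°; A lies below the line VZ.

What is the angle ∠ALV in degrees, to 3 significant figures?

53.4°

Checks: ∠(LZ, ZV) = 90.00° ✓; |LZ| = 13.30 ✓; |LQ| = 13.30 ✓; ∠(LQ, QA) = 90.00° ✓; |QA| = 32.40 ✓; |VA| = 38.50 ✓.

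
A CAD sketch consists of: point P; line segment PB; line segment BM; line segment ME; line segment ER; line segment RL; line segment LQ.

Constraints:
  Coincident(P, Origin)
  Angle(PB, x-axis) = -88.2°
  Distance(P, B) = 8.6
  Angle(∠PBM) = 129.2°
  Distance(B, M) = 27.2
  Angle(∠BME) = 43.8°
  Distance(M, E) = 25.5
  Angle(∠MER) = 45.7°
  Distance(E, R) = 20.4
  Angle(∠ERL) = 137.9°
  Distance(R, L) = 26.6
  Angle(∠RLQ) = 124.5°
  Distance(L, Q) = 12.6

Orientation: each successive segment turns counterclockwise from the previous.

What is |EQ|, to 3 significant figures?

49.0

P is at the origin; PB runs at -88.2° with length 8.6, so B = (0.270, -8.60). ∠PBM = 129.2° gives BM at -37.4° from the x-axis; with |BM| = 27.2, M = (21.9, -25.1). ∠BME = 43.8° gives ME at 98.8° from the x-axis; with |ME| = 25.5, E = (18.0, 0.0834). ∠MER = 45.7° gives ER at -127° from the x-axis; with |ER| = 20.4, R = (5.73, -16.2). ∠ERL = 137.9° gives RL at -84.8° from the x-axis; with |RL| = 26.6, L = (8.14, -42.7). ∠RLQ = 124.5° gives LQ at -29.3° from the x-axis; with |LQ| = 12.6, Q = (19.1, -48.9). Then |EQ| = |Q − E| = 49.0.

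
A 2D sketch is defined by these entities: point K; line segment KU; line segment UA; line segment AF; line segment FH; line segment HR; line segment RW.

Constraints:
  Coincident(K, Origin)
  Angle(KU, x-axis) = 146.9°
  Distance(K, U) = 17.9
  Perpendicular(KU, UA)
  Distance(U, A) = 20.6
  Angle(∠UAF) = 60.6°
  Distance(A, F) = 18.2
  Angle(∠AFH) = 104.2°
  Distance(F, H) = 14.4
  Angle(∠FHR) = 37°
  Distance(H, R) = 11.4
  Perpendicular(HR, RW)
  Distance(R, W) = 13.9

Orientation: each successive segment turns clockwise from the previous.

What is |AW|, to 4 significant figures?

21.93

∠FHR = 37.0° gives HR at 78.70° from the x-axis; with |HR| = 11.4, R = (-3.859, 12.49). The perpendicularity gives RW at right angles to HR, so RW runs at -11.30°; with |RW| = 13.9, W = (9.771, 9.765). Then |AW| = |W − A| = 21.93.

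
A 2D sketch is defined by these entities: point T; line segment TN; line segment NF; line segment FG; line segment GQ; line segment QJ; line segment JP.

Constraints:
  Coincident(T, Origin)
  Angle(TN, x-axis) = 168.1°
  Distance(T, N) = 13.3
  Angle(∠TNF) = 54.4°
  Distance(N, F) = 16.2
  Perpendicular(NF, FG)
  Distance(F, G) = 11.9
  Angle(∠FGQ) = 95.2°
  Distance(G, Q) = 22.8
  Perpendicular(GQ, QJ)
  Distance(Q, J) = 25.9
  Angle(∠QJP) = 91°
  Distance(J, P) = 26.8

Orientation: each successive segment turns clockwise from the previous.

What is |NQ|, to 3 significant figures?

15.4

The perpendicularity gives FG at right angles to NF, so FG runs at -47.5°; with |FG| = 11.9, G = (6.97, 4.91). ∠FGQ = 95.2° gives GQ at -132° from the x-axis; with |GQ| = 22.8, Q = (-8.38, -12.0). Then |NQ| = |Q − N| = 15.4.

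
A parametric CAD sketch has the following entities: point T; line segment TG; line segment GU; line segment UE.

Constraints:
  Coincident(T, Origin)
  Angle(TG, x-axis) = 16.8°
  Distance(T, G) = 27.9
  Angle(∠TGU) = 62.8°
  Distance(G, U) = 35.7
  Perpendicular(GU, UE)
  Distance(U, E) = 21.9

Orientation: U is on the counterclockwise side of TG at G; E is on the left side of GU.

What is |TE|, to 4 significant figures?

23.13

∠TGU = 62.8°, so GU runs at 16.8° + (180° − 62.8°) = 134.0° from the x-axis; with |GU| = 35.7, U = G + 35.7·(cos 134.0°, sin 134.0°) = (1.910, 33.74). The perpendicularity gives UE at right angles to GU; with |UE| = 21.9 on the left of GU, E = U + 21.9·(-0.7193, -0.6947) = (-13.84, 18.53). Then |TE| = |E − T| = 23.13.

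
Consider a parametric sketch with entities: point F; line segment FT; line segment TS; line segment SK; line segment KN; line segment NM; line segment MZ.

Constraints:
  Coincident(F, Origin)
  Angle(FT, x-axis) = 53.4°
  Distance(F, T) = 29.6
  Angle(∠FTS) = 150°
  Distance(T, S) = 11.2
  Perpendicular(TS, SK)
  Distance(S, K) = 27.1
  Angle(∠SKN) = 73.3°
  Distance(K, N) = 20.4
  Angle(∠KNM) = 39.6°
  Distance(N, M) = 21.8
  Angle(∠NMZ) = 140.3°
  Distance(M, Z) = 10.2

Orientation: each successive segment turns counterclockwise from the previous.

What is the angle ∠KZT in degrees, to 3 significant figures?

84.0°

∠KNM = 39.6° gives NM at 60.5° from the x-axis; with |NM| = 21.8, M = (6.33, 36.9). ∠NMZ = 140.3° gives MZ at 100° from the x-axis; with |MZ| = 10.2, Z = (4.52, 46.9). Then cos ∠KZT = ZK·ZT / (|ZK||ZT|), giving 84.0°.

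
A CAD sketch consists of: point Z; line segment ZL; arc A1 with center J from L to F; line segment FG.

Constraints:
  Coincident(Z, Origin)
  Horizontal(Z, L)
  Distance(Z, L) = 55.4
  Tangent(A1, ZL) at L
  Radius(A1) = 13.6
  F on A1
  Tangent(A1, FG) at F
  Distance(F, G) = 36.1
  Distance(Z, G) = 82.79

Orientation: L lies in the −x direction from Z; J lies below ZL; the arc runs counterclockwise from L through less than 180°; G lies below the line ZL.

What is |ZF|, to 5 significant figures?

70.537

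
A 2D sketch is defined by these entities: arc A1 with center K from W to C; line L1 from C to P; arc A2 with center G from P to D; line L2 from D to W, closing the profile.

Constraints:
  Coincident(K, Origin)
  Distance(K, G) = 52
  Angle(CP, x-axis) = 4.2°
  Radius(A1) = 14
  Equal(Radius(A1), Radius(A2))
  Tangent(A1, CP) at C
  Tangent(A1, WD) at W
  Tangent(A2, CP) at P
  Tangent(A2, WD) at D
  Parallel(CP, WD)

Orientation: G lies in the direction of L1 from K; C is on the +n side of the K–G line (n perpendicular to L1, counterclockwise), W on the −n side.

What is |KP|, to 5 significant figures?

53.852

The slot axis is L1's direction at 4.2°, so u = (cos 4.2°, sin 4.2°) = (0.99731, 0.073238) and n = (−sin 4.2°, cos 4.2°) = (-0.073238, 0.99731). K is at the origin and G lies 52.0 along u from K, so G = 52.0·u = (51.860, 3.8084). Tangency of A1 to both parallel lines with radius 14.0 puts C and W at K ± 14.0·n: C = (-1.0253, 13.962), W = (1.0253, -13.962). Equal radii place P and D the same way about G: P = G + 14.0·n = (50.835, 17.771), D = G − 14.0·n = (52.886, -10.154). Then |KP| = |P − K| = 53.852.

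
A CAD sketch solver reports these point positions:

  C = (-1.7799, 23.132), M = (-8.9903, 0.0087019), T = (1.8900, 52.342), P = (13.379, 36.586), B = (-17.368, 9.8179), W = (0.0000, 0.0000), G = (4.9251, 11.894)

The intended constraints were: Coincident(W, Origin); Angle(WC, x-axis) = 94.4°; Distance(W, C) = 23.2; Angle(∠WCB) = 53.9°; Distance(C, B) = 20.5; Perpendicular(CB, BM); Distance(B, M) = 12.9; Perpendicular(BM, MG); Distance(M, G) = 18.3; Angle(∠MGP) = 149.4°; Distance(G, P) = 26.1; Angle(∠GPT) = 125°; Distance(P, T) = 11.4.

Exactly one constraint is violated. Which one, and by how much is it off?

Distance(P, T) = 11.4 — off by 8.10.

W = (0.00, 0.00) ✓; WC at 94.40° ✓; |WC| = 23.20 ✓; ∠WCB = 53.90° ✓; |CB| = 20.50 ✓; ∠(CB, BM) = 90.00° ✓; |BM| = 12.90 ✓; ∠(BM, MG) = 90.00° ✓; |MG| = 18.30 ✓; ∠MGP = 149.4° ✓; |GP| = 26.10 ✓; ∠GPT = 125.0° ✓; |PT| = 19.50 ✗.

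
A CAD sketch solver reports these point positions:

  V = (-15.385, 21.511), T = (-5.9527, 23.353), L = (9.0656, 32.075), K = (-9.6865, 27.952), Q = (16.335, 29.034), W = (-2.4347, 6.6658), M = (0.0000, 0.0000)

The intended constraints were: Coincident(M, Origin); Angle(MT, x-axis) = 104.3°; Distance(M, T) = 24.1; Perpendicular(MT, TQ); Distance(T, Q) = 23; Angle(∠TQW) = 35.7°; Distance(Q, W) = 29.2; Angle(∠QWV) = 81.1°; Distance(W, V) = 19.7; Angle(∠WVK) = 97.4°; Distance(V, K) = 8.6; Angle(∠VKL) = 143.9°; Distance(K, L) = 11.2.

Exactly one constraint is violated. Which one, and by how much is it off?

Distance(K, L) = 11.2 — off by 8.00.

M = (0.00, 0.00) ✓; MT at 104.3° ✓; |MT| = 24.10 ✓; ∠(MT, TQ) = 90.00° ✓; |TQ| = 23.00 ✓; ∠TQW = 35.70° ✓; |QW| = 29.20 ✓; ∠QWV = 81.10° ✓; |WV| = 19.70 ✓; ∠WVK = 97.40° ✓; |VK| = 8.600 ✓; ∠VKL = 143.9° ✓; |KL| = 19.20 ✗.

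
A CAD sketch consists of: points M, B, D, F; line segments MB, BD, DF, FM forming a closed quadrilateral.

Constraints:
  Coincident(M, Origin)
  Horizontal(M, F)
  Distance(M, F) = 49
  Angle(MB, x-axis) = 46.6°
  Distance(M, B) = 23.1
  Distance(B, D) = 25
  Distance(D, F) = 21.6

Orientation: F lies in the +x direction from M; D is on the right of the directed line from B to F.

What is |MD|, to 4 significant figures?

28.46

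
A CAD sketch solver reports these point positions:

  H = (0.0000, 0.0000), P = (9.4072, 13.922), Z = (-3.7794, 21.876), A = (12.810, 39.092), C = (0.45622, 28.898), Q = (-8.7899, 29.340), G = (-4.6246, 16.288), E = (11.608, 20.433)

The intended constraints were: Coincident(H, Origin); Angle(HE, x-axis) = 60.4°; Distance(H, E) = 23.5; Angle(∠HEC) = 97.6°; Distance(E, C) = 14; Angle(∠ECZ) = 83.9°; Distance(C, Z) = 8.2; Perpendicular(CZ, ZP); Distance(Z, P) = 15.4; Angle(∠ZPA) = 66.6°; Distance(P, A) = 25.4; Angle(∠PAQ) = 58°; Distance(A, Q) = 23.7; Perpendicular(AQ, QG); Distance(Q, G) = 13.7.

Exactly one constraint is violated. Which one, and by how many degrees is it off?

Perpendicular(AQ, QG) — off by 6.60°.

H = (0.00, 0.00) ✓; HE at 60.40° ✓; |HE| = 23.50 ✓; ∠HEC = 97.60° ✓; |EC| = 14.00 ✓; ∠ECZ = 83.90° ✓; |CZ| = 8.201 ✓; ∠(CZ, ZP) = 90.00° ✓; |ZP| = 15.40 ✓; ∠ZPA = 66.60° ✓; |PA| = 25.40 ✓; ∠PAQ = 58.00° ✓; |AQ| = 23.70 ✓; ∠(AQ, QG) = 83.40° ✗; |QG| = 13.70 ✓.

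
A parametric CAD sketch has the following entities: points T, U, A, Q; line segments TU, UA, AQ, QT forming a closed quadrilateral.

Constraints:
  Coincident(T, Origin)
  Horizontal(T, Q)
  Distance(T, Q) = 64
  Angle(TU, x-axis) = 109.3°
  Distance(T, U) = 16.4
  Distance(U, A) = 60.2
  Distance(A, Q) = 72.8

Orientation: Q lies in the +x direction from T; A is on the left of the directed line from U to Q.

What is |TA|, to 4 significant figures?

70.86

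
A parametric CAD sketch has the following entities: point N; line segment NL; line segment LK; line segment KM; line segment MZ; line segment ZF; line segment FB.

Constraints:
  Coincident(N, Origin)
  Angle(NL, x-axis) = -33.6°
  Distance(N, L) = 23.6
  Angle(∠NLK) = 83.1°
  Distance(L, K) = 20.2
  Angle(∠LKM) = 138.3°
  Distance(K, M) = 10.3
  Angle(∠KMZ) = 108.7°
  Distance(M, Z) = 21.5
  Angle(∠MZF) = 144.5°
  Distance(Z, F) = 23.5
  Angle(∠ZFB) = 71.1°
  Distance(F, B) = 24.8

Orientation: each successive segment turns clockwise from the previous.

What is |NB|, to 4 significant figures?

12.38

N is at the origin; NL runs at -33.6° with length 23.6, so L = (19.66, -13.06). ∠NLK = 83.1° gives LK at -130.5° from the x-axis; with |LK| = 20.2, K = (6.538, -28.42). ∠LKM = 138.3° gives KM at -172.2° from the x-axis; with |KM| = 10.3, M = (-3.667, -29.82). ∠KMZ = 108.7° gives MZ at 116.5° from the x-axis; with |MZ| = 21.5, Z = (-13.26, -10.58). ∠MZF = 144.5° gives ZF at 81.00° from the x-axis; with |ZF| = 23.5, F = (-9.584, 12.63). ∠ZFB = 71.1° gives FB at -27.90° from the x-axis; with |FB| = 24.8, B = (12.33, 1.029). Then |NB| = |B − N| = 12.38.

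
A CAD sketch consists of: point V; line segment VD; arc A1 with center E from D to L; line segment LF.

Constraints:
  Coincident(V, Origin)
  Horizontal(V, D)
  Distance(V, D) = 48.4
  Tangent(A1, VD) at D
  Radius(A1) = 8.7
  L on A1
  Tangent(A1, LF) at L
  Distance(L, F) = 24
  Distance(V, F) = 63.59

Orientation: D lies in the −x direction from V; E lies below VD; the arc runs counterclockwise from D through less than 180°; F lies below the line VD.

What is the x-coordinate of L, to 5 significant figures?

-57.030

Checks: |EL| = 8.700 ✓; ∠(EL, LF) = 90.00° ✓; |LF| = 24.00 ✓; |VF| = 63.59 ✓.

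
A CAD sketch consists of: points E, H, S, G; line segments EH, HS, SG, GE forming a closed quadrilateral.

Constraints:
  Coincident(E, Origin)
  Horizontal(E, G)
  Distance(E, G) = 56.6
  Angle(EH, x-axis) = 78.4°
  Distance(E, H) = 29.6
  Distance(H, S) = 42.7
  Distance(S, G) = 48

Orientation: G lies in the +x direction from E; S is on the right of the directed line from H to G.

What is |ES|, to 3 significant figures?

17.1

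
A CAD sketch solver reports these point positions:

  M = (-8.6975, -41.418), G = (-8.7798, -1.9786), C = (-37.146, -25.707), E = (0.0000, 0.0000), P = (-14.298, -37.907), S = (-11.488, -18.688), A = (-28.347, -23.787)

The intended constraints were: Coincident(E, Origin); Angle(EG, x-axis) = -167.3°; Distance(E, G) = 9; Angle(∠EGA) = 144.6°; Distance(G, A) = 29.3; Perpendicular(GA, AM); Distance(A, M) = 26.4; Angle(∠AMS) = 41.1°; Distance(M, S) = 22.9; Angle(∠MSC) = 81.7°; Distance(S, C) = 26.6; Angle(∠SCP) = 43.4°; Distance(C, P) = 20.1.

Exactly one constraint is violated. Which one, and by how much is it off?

Distance(C, P) = 20.1 — off by 5.80.

E = (0.00, 0.00) ✓; EG at -167.3° ✓; |EG| = 9.000 ✓; ∠EGA = 144.6° ✓; |GA| = 29.30 ✓; ∠(GA, AM) = 90.00° ✓; |AM| = 26.40 ✓; ∠AMS = 41.10° ✓; |MS| = 22.90 ✓; ∠MSC = 81.70° ✓; |SC| = 26.60 ✓; ∠SCP = 43.40° ✓; |CP| = 25.90 ✗.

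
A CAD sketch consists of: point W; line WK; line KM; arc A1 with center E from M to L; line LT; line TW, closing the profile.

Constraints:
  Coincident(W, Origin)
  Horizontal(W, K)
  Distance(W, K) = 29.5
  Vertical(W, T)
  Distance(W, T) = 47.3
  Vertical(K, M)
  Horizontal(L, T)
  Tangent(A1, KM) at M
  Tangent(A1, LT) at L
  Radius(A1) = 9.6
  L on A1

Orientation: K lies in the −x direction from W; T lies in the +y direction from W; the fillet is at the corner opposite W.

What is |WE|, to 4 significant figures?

42.63

WT is vertical with |WT| = 47.3 and T on the +y side, so T = (0.000, 47.30). The virtual corner opposite W is at (-29.50, 47.30). Tangency of A1 to KM means the radius EM is perpendicular to KM and A1 meets LT tangentially, so EL is at right angles to LT, with radius 9.6, so the center E sits 9.6 in from both sides at E = (-19.90, 37.70). Then |WE| = |E − W| = 42.63.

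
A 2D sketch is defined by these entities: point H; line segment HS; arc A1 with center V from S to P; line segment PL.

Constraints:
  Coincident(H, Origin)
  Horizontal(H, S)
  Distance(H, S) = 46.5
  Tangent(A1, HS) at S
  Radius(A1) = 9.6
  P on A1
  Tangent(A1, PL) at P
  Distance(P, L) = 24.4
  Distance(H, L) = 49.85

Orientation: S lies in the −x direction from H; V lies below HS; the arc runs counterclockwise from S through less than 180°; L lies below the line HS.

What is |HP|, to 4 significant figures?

55.85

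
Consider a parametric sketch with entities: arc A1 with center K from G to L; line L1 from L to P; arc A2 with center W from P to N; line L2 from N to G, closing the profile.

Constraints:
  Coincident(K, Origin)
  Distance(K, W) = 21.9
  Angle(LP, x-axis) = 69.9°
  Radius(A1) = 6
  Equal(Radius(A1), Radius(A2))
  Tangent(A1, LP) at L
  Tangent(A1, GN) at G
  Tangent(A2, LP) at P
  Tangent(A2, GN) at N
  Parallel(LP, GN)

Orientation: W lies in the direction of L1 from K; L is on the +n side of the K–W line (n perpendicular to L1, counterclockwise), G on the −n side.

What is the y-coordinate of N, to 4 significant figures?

18.50

Tangency of A1 to both parallel lines with radius 6.0 puts L and G at K ± 6.0·n: L = (-5.635, 2.062), G = (5.635, -2.062). Equal radii place P and N the same way about W: P = W + 6.0·n = (1.892, 22.63), N = W − 6.0·n = (13.16, 18.50). So N.y = 18.50.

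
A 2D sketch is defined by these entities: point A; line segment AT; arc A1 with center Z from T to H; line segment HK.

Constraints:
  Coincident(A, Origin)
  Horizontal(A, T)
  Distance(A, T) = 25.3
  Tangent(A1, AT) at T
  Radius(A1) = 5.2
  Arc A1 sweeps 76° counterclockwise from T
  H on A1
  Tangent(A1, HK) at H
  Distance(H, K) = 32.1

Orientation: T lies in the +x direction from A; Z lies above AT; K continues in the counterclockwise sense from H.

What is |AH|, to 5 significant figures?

30.601

A is at the origin; AT is horizontal with |AT| = 25.3 and T on the +x side, so T = (25.300, 0.0000). The tangent condition forces ZT to be normal to AT, so Z = T + (0, 5.2) = (25.300, 5.2000). On A1, T sits at bearing -90° from Z; a 76° counterclockwise sweep puts H at bearing -14°, so H = Z + 5.2·(cos -14°, sin -14°) = (30.346, 3.9420). Then |AH| = |H − A| = 30.601.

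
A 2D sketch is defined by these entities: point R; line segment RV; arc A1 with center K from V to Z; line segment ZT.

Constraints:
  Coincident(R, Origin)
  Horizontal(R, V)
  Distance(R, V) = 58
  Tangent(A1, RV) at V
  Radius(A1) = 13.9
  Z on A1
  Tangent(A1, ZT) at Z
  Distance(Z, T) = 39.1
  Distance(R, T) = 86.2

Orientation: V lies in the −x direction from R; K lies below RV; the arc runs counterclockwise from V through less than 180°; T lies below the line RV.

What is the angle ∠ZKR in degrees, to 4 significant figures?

173.8°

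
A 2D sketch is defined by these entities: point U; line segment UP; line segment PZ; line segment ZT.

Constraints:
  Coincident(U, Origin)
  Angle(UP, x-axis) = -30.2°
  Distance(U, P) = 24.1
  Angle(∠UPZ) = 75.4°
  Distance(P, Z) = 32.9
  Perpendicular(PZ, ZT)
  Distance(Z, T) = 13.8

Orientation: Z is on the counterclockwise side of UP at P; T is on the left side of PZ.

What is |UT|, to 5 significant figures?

28.465

U is at the origin; UP runs at -30.2° with length 24.1, so P = 24.1·(cos -30.2°, sin -30.2°) = (20.829, -12.123). ∠UPZ = 75.4°, so PZ runs at -30.2° + (180° − 75.4°) = 74.400° from the x-axis; with |PZ| = 32.9, Z = P + 32.9·(cos 74.400°, sin 74.400°) = (29.676, 19.565). PZ ⟂ ZT; with |ZT| = 13.8 on the left of PZ, T = Z + 13.8·(-0.96316, 0.26892) = (16.385, 23.276). Then |UT| = |T − U| = 28.465.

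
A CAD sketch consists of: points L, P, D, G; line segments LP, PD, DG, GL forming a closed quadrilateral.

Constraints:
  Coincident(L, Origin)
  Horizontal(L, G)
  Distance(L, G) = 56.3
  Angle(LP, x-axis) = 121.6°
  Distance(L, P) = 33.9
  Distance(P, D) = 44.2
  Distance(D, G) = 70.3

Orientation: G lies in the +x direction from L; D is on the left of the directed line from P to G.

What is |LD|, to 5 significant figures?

59.681

L is at the origin; L and G share the same y with |LG| = 56.3 and G in +x, so G = (56.3, 0). LP runs at 121.6° with |LP| = 33.9, so P = (-17.763, 28.874). D is determined by |PD| = 44.2 and |DG| = 70.3 together: it lies at the intersection of circle(P, 44.2) and circle(G, 70.3). With |PG| = 79.492, the foot of the radical line on PG is 20.949 from P and the perpendicular offset is √(44.2² − 20.949²) = 38.920. Taking the left-of-PG solution: D = (15.892, 57.526).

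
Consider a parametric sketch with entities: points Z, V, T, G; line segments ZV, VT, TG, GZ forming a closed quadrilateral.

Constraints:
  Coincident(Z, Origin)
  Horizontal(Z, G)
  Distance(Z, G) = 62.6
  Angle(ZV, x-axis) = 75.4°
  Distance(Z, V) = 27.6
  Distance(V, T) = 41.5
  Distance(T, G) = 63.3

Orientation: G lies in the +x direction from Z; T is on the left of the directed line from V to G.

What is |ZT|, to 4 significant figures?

67.08

Checks: |VT| = 41.50 ✓; |TG| = 63.30 ✓.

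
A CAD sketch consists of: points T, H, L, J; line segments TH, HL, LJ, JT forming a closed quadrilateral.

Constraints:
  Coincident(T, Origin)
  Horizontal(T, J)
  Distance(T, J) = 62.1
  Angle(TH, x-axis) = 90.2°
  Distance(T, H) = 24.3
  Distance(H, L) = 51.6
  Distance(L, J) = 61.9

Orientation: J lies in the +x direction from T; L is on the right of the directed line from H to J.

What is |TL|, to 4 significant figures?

27.64

Checks: |HL| = 51.60 ✓; |LJ| = 61.90 ✓.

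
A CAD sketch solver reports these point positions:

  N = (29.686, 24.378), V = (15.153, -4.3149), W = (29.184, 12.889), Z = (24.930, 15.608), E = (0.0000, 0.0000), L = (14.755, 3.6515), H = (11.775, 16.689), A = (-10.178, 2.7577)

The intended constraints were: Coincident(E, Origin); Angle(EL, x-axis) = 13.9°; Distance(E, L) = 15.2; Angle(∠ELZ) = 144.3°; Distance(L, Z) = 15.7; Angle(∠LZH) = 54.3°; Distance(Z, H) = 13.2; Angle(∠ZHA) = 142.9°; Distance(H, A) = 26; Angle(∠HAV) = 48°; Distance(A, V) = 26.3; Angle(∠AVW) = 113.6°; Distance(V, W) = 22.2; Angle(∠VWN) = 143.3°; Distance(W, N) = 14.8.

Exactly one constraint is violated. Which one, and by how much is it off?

Distance(W, N) = 14.8 — off by 3.30.

E = (0.00, 0.00) ✓; EL at 13.90° ✓; |EL| = 15.20 ✓; ∠ELZ = 144.3° ✓; |LZ| = 15.70 ✓; ∠LZH = 54.30° ✓; |ZH| = 13.20 ✓; ∠ZHA = 142.9° ✓; |HA| = 26.00 ✓; ∠HAV = 48.00° ✓; |AV| = 26.30 ✓; ∠AVW = 113.6° ✓; |VW| = 22.20 ✓; ∠VWN = 143.3° ✓; |WN| = 11.50 ✗.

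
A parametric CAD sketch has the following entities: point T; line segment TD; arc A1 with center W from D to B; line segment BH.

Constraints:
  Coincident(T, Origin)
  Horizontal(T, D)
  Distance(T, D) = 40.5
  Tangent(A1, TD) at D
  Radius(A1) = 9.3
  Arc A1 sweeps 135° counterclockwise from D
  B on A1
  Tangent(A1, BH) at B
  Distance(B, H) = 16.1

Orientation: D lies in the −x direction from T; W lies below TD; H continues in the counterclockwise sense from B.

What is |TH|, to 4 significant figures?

44.91

On A1, D sits at bearing 90° from W; a 135° counterclockwise sweep puts B at bearing 225°, so B = W + 9.3·(cos 225°, sin 225°) = (-47.08, -15.88). Tangency of A1 to BH means the radius WB is perpendicular to BH, so BH runs along (−sin 225°, cos 225°); with |BH| = 16.1, H = (-35.69, -27.26). Then |TH| = |H − T| = 44.91.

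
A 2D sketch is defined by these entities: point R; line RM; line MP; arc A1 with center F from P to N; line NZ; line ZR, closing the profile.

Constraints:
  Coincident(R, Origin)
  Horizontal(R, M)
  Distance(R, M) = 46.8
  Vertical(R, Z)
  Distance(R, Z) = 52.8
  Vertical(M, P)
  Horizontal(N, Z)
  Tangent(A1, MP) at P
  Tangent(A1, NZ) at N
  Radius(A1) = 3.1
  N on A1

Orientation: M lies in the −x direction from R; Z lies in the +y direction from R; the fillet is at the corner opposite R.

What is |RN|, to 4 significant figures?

68.54

R is at the origin; RM is horizontal with |RM| = 46.8 and M on the −x side, so M = (-46.80, 0.000). R and Z share the same x with |RZ| = 52.8 and Z on the +y side, so Z = (0.000, 52.80). The virtual corner opposite R is at (-46.80, 52.80). Since A1 is tangent to MP there, FP ⟂ MP and A1 meets NZ tangentially, so FN is at right angles to NZ, with radius 3.1, so the center F sits 3.1 in from both sides at F = (-43.70, 49.70). That places the tangent points at P = (-46.80, 49.70) on MP and N = (-43.70, 52.80) on NZ. Then |RN| = |N − R| = 68.54.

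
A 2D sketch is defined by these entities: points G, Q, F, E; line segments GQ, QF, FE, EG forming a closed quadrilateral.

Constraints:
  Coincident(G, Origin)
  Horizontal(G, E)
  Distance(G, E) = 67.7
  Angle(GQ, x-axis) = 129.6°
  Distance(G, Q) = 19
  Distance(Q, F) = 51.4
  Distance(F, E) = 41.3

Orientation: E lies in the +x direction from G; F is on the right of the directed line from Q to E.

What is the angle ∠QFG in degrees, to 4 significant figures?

8.134°

Checks: |QF| = 51.40 ✓; |FE| = 41.30 ✓.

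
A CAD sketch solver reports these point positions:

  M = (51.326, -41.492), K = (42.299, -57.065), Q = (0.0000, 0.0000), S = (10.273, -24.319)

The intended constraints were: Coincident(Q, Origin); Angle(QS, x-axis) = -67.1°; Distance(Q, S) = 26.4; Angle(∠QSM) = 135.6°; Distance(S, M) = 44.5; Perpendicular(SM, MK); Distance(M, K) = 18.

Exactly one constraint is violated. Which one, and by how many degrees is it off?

Perpendicular(SM, MK) — off by 7.40°.

Q = (0.00, 0.00) ✓; QS at -67.10° ✓; |QS| = 26.40 ✓; ∠QSM = 135.6° ✓; |SM| = 44.50 ✓; ∠(SM, MK) = 97.40° ✗; |MK| = 18.00 ✓.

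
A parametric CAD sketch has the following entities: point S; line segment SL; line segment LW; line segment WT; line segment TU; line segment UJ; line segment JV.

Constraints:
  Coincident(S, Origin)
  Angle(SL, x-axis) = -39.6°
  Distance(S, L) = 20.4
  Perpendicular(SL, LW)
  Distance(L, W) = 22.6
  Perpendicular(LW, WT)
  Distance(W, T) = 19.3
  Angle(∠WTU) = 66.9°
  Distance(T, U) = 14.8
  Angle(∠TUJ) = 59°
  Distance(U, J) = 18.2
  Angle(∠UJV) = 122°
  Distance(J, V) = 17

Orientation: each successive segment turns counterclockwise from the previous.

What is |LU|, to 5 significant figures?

16.212

LW is perpendicular to WT, so WT runs at 140.40°; with |WT| = 19.3, T = (15.253, 16.712). ∠WTU = 66.9° gives TU at -106.50° from the x-axis; with |TU| = 14.8, U = (11.050, 2.5219). Then |LU| = |U − L| = 16.212.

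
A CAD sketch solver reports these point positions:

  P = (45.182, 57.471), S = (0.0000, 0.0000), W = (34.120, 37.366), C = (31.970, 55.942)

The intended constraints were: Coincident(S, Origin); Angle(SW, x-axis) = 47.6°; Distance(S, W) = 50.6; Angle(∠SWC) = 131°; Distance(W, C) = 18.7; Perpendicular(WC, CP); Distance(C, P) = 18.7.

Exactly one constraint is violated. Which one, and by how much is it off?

Distance(C, P) = 18.7 — off by 5.40.

S = (0.00, 0.00) ✓; SW at 47.60° ✓; |SW| = 50.60 ✓; ∠SWC = 131.0° ✓; |WC| = 18.70 ✓; ∠(WC, CP) = 90.00° ✓; |CP| = 13.30 ✗.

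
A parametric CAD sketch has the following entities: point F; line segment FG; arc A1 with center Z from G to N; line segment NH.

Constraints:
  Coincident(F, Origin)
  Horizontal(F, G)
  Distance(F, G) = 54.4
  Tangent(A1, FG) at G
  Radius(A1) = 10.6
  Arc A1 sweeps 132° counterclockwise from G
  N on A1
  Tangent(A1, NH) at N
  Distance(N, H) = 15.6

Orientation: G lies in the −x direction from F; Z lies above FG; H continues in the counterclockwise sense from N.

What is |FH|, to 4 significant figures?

64.05

On A1, G sits at bearing -90° from Z; a 132° counterclockwise sweep puts N at bearing 42°, so N = Z + 10.6·(cos 42°, sin 42°) = (-46.52, 17.69). The tangent condition forces ZN to be normal to NH, so NH runs along (−sin 42°, cos 42°); with |NH| = 15.6, H = (-56.96, 29.29). Then |FH| = |H − F| = 64.05.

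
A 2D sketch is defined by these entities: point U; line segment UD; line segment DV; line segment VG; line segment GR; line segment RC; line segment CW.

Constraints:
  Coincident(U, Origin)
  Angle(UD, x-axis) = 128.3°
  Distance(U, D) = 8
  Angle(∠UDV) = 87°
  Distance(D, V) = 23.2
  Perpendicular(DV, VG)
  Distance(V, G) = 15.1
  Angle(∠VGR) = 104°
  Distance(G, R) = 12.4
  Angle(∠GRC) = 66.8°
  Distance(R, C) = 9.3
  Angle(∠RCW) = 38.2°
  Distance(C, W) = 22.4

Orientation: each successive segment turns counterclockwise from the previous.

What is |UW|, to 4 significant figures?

30.90

U is at the origin; UD runs at 128.3° with length 8.0, so D = (-4.958, 6.278). ∠UDV = 87.0° gives DV at -138.7° from the x-axis; with |DV| = 23.2, V = (-22.39, -9.034). DV ⟂ VG, so VG runs at -48.70°; with |VG| = 15.1, G = (-12.42, -20.38). ∠VGR = 104.0° gives GR at 27.30° from the x-axis; with |GR| = 12.4, R = (-1.403, -14.69). ∠GRC = 66.8° gives RC at 140.5° from the x-axis; with |RC| = 9.3, C = (-8.579, -8.775). ∠RCW = 38.2° gives CW at -77.70° from the x-axis; with |CW| = 22.4, W = (-3.807, -30.66). Then |UW| = |W − U| = 30.90.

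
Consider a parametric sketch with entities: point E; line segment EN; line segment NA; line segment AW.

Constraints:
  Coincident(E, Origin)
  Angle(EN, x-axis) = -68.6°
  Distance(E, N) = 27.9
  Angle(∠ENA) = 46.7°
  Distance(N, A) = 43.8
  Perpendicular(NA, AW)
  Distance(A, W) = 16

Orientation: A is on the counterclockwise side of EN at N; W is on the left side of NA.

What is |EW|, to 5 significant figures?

25.039

E is at the origin; EN runs at -68.6° with length 27.9, so N = 27.9·(cos -68.6°, sin -68.6°) = (10.180, -25.976). ∠ENA = 46.7°, so NA runs at -68.6° + (180° − 46.7°) = 64.700° from the x-axis; with |NA| = 43.8, A = N + 43.8·(cos 64.700°, sin 64.700°) = (28.898, 13.622). NA ⟂ AW; with |AW| = 16.0 on the left of NA, W = A + 16.0·(-0.90408, 0.42736) = (14.433, 20.460). Then |EW| = |W − E| = 25.039.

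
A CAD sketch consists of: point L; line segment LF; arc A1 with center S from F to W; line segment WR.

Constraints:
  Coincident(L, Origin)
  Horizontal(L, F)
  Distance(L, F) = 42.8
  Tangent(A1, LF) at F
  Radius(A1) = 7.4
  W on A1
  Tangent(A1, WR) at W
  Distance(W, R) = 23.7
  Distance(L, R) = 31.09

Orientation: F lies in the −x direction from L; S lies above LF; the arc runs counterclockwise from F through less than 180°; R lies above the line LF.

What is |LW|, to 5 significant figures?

37.071

L is at the origin; L and F share the same y with |LF| = 42.8 and F on the −x side, so F = (-42.800, 0.0000). Tangency of A1 to LF means the radius SF is perpendicular to LF, so S = F + (0, 7.4) = (-42.800, 7.4000). Since SW ⟂ WR (tangency), |SR| = √(7.4² + 23.7²) = 24.828 regardless of where W sits on A1. So R lies on both circle(L, 31.09) and circle(S, 24.828); the above-LF intersection is R = (-22.403, 21.557). W is the foot of the tangent from R: W = (-36.961, 2.8546).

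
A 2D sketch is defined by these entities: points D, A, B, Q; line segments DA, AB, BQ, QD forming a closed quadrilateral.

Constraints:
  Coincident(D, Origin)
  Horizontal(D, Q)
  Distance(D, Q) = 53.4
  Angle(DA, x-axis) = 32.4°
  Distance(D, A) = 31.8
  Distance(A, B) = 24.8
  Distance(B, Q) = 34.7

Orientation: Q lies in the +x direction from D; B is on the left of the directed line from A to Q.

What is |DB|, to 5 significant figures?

56.394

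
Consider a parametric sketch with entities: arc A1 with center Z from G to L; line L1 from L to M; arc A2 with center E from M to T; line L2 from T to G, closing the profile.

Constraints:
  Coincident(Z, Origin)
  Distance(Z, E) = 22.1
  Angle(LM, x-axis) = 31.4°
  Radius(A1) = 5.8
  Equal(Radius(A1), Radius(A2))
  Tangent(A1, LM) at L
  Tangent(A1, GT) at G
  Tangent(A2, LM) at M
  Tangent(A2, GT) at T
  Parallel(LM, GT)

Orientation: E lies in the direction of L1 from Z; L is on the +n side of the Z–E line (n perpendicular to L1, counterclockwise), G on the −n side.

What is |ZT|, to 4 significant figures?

22.85

The slot axis is L1's direction at 31.4°, so u = (cos 31.4°, sin 31.4°) = (0.8536, 0.5210) and n = (−sin 31.4°, cos 31.4°) = (-0.5210, 0.8536). Z is at the origin and E lies 22.1 along u from Z, so E = 22.1·u = (18.86, 11.51). Tangency of A1 to both parallel lines with radius 5.8 puts L and G at Z ± 5.8·n: L = (-3.022, 4.951), G = (3.022, -4.951). Equal radii place M and T the same way about E: M = E + 5.8·n = (15.84, 16.46), T = E − 5.8·n = (21.89, 6.564). Then |ZT| = |T − Z| = 22.85.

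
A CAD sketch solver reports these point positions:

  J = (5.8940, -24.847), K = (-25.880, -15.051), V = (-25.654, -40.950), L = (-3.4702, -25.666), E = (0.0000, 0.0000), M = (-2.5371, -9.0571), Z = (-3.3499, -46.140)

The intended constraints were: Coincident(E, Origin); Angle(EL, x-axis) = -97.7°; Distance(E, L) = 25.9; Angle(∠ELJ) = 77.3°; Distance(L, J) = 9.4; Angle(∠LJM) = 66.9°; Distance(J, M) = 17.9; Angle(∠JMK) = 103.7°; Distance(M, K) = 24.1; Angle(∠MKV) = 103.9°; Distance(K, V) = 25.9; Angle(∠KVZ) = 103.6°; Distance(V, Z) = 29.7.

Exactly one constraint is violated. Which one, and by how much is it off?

Distance(V, Z) = 29.7 — off by 6.80.

E = (0.00, 0.00) ✓; EL at -97.70° ✓; |EL| = 25.90 ✓; ∠ELJ = 77.30° ✓; |LJ| = 9.400 ✓; ∠LJM = 66.90° ✓; |JM| = 17.90 ✓; ∠JMK = 103.7° ✓; |MK| = 24.10 ✓; ∠MKV = 103.9° ✓; |KV| = 25.90 ✓; ∠KVZ = 103.6° ✓; |VZ| = 22.90 ✗.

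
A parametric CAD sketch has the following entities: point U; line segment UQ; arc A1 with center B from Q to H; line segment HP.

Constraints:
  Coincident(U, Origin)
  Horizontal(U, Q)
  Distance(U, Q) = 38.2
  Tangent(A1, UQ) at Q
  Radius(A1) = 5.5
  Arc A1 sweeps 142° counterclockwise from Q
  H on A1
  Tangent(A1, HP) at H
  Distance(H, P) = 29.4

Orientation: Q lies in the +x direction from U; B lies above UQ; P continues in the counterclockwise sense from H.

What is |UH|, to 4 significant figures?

42.73

U is at the origin; UQ is horizontal with |UQ| = 38.2 and Q on the +x side, so Q = (38.20, 0.000). The tangent condition forces BQ to be normal to UQ, so B = Q + (0, 5.5) = (38.20, 5.500). On A1, Q sits at bearing -90° from B; a 142° counterclockwise sweep puts H at bearing 52°, so H = B + 5.5·(cos 52°, sin 52°) = (41.59, 9.834). Then |UH| = |H − U| = 42.73.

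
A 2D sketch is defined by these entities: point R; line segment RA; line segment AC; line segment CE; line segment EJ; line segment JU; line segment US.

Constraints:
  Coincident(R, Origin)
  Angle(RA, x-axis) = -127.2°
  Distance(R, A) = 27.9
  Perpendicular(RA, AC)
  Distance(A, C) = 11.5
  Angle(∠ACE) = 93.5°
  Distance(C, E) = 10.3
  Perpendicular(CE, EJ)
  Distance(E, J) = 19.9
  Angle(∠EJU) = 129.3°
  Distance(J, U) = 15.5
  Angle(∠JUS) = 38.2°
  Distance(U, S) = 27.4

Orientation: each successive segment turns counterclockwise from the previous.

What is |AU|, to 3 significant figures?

18.3

R is at the origin; RA runs at -127.2° with length 27.9, so A = (-16.9, -22.2). RA is perpendicular to AC, so AC runs at -37.2°; with |AC| = 11.5, C = (-7.71, -29.2). ∠ACE = 93.5° gives CE at 49.3° from the x-axis; with |CE| = 10.3, E = (-0.992, -21.4). CE is perpendicular to EJ, so EJ runs at 139°; with |EJ| = 19.9, J = (-16.1, -8.39). ∠EJU = 129.3° gives JU at -170° from the x-axis; with |JU| = 15.5, U = (-31.3, -11.1). Then |AU| = |U − A| = 18.3.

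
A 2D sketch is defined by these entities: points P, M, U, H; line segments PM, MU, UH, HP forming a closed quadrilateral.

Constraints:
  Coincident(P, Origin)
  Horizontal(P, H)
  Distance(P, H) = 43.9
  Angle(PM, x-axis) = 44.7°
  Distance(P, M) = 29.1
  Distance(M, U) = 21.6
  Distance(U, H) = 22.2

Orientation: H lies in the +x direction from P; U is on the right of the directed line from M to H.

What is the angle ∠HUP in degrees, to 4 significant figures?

174.2°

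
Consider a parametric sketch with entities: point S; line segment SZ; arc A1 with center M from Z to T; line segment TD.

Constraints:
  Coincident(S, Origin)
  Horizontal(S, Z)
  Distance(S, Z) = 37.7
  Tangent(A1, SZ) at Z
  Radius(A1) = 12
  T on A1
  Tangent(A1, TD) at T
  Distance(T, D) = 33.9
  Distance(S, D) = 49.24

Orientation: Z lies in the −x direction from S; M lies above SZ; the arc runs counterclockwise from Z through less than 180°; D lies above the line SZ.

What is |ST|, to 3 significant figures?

27.9

Checks: |SZ| = 37.70 ✓; ∠(MZ, ZS) = 90.00° ✓; |MT| = 12.00 ✓; ∠(MT, TD) = 90.00° ✓; |TD| = 33.90 ✓; |SD| = 49.24 ✓.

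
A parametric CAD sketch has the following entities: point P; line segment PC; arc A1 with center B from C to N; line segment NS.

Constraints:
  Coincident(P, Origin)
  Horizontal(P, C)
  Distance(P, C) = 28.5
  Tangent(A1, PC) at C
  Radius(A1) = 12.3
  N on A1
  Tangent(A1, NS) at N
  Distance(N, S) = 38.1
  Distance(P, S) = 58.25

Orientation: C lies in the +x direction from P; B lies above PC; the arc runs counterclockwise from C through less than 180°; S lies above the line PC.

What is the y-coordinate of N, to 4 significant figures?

16.87

Checks: |BN| = 12.30 ✓; ∠(BN, NS) = 90.00° ✓; |NS| = 38.10 ✓; |PS| = 58.25 ✓.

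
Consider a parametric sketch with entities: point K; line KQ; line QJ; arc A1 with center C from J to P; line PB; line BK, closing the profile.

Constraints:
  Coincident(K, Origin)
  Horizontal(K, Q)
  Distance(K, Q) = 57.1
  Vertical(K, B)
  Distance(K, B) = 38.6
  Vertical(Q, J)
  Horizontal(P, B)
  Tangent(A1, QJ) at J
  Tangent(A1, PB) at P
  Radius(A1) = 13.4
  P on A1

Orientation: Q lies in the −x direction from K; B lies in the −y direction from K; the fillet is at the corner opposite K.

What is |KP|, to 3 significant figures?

58.3

K is at the origin; KQ is horizontal with |KQ| = 57.1 and Q on the −x side, so Q = (-57.1, 0.00). K and B share the same x with |KB| = 38.6 and B on the −y side, so B = (0.00, -38.6). The virtual corner opposite K is at (-57.1, -38.6). Since A1 is tangent to QJ there, CJ ⟂ QJ and tangency of A1 to PB means the radius CP is perpendicular to PB, with radius 13.4, so the center C sits 13.4 in from both sides at C = (-43.7, -25.2). That places the tangent points at J = (-57.1, -25.2) on QJ and P = (-43.7, -38.6) on PB. Then |KP| = |P − K| = 58.3.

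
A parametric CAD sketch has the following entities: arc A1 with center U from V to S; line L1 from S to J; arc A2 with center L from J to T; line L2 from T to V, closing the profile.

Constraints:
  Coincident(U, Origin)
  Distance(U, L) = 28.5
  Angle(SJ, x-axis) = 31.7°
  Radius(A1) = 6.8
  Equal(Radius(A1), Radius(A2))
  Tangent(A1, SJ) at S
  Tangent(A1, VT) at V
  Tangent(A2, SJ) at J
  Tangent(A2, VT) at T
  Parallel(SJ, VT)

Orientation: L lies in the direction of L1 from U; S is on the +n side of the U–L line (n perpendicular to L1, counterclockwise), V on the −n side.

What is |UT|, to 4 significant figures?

29.30

Tangency of A1 to both parallel lines with radius 6.8 puts S and V at U ± 6.8·n: S = (-3.573, 5.786), V = (3.573, -5.786). Equal radii place J and T the same way about L: J = L + 6.8·n = (20.67, 20.76), T = L − 6.8·n = (27.82, 9.190). Then |UT| = |T − U| = 29.30.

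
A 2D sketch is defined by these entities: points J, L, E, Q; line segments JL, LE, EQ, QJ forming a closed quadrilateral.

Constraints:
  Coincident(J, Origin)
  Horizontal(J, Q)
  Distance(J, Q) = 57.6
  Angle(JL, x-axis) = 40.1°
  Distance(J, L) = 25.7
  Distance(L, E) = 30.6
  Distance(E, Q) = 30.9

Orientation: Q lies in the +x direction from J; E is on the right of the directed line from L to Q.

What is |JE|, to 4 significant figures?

31.87

J is at the origin; JQ is horizontal with |JQ| = 57.6 and Q in +x, so Q = (57.6, 0). JL runs at 40.1° with |JL| = 25.7, so L = (19.66, 16.55). E is determined by |LE| = 30.6 and |EQ| = 30.9 together: it lies at the intersection of circle(L, 30.6) and circle(Q, 30.9). With |LQ| = 41.40, the foot of the radical line on LQ is 20.47 from L and the perpendicular offset is √(30.6² − 20.47²) = 22.74. Taking the right-of-LQ solution: E = (29.33, -12.48).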